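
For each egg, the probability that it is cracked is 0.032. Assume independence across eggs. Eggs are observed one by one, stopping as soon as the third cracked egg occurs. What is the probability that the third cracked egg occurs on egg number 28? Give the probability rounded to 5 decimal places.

0.00510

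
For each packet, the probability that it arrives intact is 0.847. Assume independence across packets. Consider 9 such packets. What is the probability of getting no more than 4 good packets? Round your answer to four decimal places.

0.0061

X ~ Binomial(9, 0.847); P(X ≤ 4) = Σ C(9,k) p^k (1−p)^(9−k) over k:
  k=0: C(9,0)·0.847^0·0.153^9 = 0.000000
  k=1: C(9,1)·0.847^1·0.153^8 = 0.000002
  k=2: C(9,2)·0.847^2·0.153^7 = 0.000051
  k=3: C(9,3)·0.847^3·0.153^6 = 0.000655
  k=4: C(9,4)·0.847^4·0.153^5 = 0.005437
Total = 0.006145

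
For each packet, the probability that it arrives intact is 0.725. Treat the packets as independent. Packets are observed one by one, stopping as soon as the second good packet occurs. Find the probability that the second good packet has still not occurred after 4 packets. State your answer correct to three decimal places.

Needing more than 4 packets ⇔ fewer than 2 successes in the first 4. With X ~ Binomial(4, 0.725), P(Y > 4) = P(X ≤ 1).
  k=0: C(4,0)·0.725^0·0.275^4 = 0.00572
  k=1: C(4,1)·0.725^1·0.275^3 = 0.06031
P(X ≤ 1) = 0.06603

0.066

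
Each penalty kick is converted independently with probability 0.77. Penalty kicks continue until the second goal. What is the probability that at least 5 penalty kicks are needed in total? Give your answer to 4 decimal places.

0.0403

Needing more than 4 penalty kicks ⇔ fewer than 2 successes in the first 4. With X ~ Binomial(4, 0.77), P(Y > 4) = P(X ≤ 1).
  k=0: C(4,0)·0.77^0·0.23^4 = 0.002798
  k=1: C(4,1)·0.77^1·0.23^3 = 0.037474
P(X ≤ 1) = 0.040273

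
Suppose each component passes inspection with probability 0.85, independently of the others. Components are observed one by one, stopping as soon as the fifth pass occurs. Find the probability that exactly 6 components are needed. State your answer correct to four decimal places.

Y = trial on which the fifth success occurs; negative binomial, r=5, p=0.85.
P(Y=6) = C(5,4) · p^5 · (1−p)^1
= 5 · 0.44371 · 0.15 = 0.332779

0.3328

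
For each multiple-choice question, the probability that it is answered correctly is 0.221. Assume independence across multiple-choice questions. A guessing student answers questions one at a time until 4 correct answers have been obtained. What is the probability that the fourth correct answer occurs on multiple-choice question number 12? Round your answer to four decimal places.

Y = trial on which the fourth success occurs; negative binomial, r=4, p=0.221.
P(Y=12) = C(11,3) · p^4 · (1−p)^8
= 165 · 0.0023854 · 0.13561 = 0.053377

0.0534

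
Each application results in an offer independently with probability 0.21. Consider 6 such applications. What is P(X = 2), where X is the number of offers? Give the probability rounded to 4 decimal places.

0.2577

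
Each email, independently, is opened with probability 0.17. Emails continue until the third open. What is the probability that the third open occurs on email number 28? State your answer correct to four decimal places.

Y = trial on which the third success occurs; negative binomial, r=3, p=0.17.
P(Y=28) = C(27,2) · p^3 · (1−p)^25
= 351 · 0.004913 · 0.0094831 = 0.016353

0.0164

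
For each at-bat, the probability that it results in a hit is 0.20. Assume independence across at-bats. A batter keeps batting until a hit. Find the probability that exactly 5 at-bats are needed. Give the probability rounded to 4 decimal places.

Geometric (trials to first success), p = 0.20.
P(Y = 5) = (1−p)^4 · p = 0.4096 · 0.20 = 0.081920

0.0819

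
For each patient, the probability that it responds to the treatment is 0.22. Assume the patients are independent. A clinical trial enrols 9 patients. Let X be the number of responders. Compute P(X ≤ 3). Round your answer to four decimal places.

0.8856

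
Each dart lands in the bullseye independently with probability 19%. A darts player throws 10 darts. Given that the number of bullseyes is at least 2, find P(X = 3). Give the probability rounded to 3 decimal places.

0.317

X ~ Binomial(10, 0.19). Want P(X=3 | X≥2) = P(X=3) / P(X≥2).
P(X=3) = C(10,3)·0.19^3·0.81^7 = 0.18829
P(X≥2) = 1 − 0.12158 − 0.28518 = 0.59324
Ratio = 0.18829 / 0.59324 = 0.31740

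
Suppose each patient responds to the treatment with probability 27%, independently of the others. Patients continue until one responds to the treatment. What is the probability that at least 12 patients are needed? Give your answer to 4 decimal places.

0.0314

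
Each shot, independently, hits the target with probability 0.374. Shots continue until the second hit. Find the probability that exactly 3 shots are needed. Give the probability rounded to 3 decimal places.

0.175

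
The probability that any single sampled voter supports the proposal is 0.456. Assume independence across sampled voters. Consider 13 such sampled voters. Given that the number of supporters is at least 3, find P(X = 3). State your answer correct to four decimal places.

X ~ Binomial(13, 0.456). Want P(X=3 | X≥3) = P(X=3) / P(X≥3).
P(X=3) = C(13,3)·0.456^3·0.544^10 = 0.061553
P(X≥3) = 1 − 0.000365 − 0.003982 − 0.020027 = 0.975626
Ratio = 0.061553 / 0.975626 = 0.063091

0.0631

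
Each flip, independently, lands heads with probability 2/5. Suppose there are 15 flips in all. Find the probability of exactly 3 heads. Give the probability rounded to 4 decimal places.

0.0634

X ~ Binomial(n=15, p=0.40).
P(X=3) = C(15,3) · p^3 · (1−p)^12
= 455 · 0.064 · 0.0021768 = 0.063388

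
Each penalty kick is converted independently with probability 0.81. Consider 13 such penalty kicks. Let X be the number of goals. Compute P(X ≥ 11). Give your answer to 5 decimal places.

0.53893

X ~ Binomial(13, 0.81); P(X ≥ 11) = Σ C(13,k) p^k (1−p)^(13−k) over k:
  k=11: C(13,11)·0.81^11·0.19^2 = 0.2772918
  k=12: C(13,12)·0.81^12·0.19^1 = 0.1970231
  k=13: C(13,13)·0.81^13·0.19^0 = 0.0646108
Total = 0.5389257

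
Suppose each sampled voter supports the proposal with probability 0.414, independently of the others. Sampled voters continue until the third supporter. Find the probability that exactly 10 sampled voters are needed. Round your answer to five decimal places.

Y = trial on which the third success occurs; negative binomial, r=3, p=0.414.
P(Y=10) = C(9,2) · p^3 · (1−p)^7
= 36 · 0.070958 · 0.023729 = 0.0606159

0.06062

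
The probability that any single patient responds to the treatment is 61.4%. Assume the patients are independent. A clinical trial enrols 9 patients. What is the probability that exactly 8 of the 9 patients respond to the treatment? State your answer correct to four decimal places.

X ~ Binomial(n=9, p=0.614).
P(X=8) = C(9,8) · p^8 · (1−p)^1
= 9 · 0.0202 · 0.386 = 0.070174

0.0702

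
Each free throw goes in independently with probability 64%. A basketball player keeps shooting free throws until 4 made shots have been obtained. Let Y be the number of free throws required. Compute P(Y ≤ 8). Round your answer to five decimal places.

Finishing within 8 free throws ⇔ at least 4 successes in the first 8. With X ~ Binomial(8, 0.64), P(Y ≤ 8) = 1 − P(X ≤ 3).
  k=0: C(8,0)·0.64^0·0.36^8 = 0.0002821
  k=1: C(8,1)·0.64^1·0.36^7 = 0.0040122
  k=2: C(8,2)·0.64^2·0.36^6 = 0.0249651
  k=3: C(8,3)·0.64^3·0.36^5 = 0.0887647
1 − 0.1180242 = 0.8819758

0.88198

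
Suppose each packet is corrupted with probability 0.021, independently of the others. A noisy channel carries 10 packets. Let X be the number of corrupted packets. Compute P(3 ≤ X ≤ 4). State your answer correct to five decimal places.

X ~ Binomial(10, 0.021); P(3 ≤ X ≤ 4) = Σ C(10,k) p^k (1−p)^(10−k) over k:
  k=3: C(10,3)·0.021^3·0.979^7 = 0.0009579
  k=4: C(10,4)·0.021^4·0.979^6 = 0.0000360
Total = 0.0009939

0.00099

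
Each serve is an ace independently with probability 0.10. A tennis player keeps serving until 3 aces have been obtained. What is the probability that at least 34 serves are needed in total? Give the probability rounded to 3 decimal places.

Needing more than 33 serves ⇔ fewer than 3 successes in the first 33. With X ~ Binomial(33, 0.10), P(Y > 33) = P(X ≤ 2).
  k=0: C(33,0)·0.10^0·0.90^33 = 0.03090
  k=1: C(33,1)·0.10^1·0.90^32 = 0.11331
  k=2: C(33,2)·0.10^2·0.90^31 = 0.20144
P(X ≤ 2) = 0.34566

0.346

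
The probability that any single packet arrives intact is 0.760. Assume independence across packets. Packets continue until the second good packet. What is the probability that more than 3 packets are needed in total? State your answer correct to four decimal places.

Needing more than 3 packets ⇔ fewer than 2 successes in the first 3. With X ~ Binomial(3, 0.76), P(Y > 3) = P(X ≤ 1).
  k=0: C(3,0)·0.76^0·0.24^3 = 0.013824
  k=1: C(3,1)·0.76^1·0.24^2 = 0.131328
P(X ≤ 1) = 0.145152

0.1452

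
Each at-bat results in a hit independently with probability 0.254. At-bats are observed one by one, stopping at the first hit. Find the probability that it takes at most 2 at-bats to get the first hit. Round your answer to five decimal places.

Y = number of at-bats to the first success; geometric, p = 0.254.
P(Y ≤ 2) = 1 − (1−p)^2 = 1 − 0.5565160 = 0.4434840

0.44348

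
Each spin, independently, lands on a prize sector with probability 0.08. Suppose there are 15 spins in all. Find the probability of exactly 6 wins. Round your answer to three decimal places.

0.001

X ~ Binomial(n=15, p=0.08).
P(X=6) = C(15,6) · p^6 · (1−p)^9
= 5005 · 2.6214e-07 · 0.47216 = 0.00062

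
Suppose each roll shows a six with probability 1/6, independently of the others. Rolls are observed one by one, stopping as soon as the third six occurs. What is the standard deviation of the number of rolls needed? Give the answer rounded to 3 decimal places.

Y = total rolls until the third success; negative binomial with r=3, p=0.166667.
SD(Y) = √[r(1−p)/p²] = √(90.00000) = 9.48683

9.487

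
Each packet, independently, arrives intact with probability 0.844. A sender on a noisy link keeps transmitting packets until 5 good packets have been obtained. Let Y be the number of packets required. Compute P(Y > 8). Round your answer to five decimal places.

Needing more than 8 packets ⇔ fewer than 5 successes in the first 8. With X ~ Binomial(8, 0.844), P(Y > 8) = P(X ≤ 4).
  k=0: C(8,0)·0.844^0·0.156^8 = 0.0000004
  k=1: C(8,1)·0.844^1·0.156^7 = 0.0000152
  k=2: C(8,2)·0.844^2·0.156^6 = 0.0002875
  k=3: C(8,3)·0.844^3·0.156^5 = 0.0031106
  k=4: C(8,4)·0.844^4·0.156^4 = 0.0210361
P(X ≤ 4) = 0.0244497

0.02445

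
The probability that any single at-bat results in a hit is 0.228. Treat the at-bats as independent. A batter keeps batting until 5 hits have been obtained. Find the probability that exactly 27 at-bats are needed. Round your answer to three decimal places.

Y = trial on which the fifth success occurs; negative binomial, r=5, p=0.228.
P(Y=27) = C(26,4) · p^5 · (1−p)^22
= 14950 · 0.00061613 · 0.0033696 = 0.03104

0.031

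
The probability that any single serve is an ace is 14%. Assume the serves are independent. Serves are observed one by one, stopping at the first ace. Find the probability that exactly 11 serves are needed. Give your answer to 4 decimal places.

Geometric (trials to first success), p = 0.14.
P(Y = 11) = (1−p)^10 · p = 0.2213 · 0.14 = 0.030982

0.0310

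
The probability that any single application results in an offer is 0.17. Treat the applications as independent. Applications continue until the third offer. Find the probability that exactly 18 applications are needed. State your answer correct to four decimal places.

Y = trial on which the third success occurs; negative binomial, r=3, p=0.17.
P(Y=18) = C(17,2) · p^3 · (1−p)^15
= 136 · 0.004913 · 0.061118 = 0.040837

0.0408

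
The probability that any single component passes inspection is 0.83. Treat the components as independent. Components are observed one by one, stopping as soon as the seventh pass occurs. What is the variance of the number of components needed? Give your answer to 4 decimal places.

1.7274

Y = total components until the seventh success; negative binomial with r=7, p=0.83.
Var(Y) = r(1−p)/p² = 7·0.17 / 0.83² = 1.727391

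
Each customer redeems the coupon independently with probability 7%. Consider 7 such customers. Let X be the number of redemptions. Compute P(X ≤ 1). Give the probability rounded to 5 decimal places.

0.91873

X ~ Binomial(7, 0.07); P(X ≤ 1) = Σ C(7,k) p^k (1−p)^(7−k) over k:
  k=0: C(7,0)·0.07^0·0.93^7 = 0.6017009
  k=1: C(7,1)·0.07^1·0.93^6 = 0.3170252
Total = 0.9187261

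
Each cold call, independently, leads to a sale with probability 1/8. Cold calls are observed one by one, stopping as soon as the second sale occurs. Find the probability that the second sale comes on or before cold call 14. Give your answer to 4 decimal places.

0.5374

Finishing within 14 cold calls ⇔ at least 2 successes in the first 14. With X ~ Binomial(14, 0.125), P(Y ≤ 14) = 1 − P(X ≤ 1).
  k=0: C(14,0)·0.125^0·0.875^14 = 0.154210
  k=1: C(14,1)·0.125^1·0.875^13 = 0.308420
1 − 0.462630 = 0.537370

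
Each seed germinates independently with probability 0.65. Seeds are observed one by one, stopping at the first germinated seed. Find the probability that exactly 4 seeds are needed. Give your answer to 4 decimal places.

Geometric (trials to first success), p = 0.65.
P(Y = 4) = (1−p)^3 · p = 0.042875 · 0.65 = 0.027869

0.0279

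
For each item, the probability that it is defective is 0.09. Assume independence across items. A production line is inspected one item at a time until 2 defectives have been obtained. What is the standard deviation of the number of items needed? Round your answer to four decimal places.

14.9897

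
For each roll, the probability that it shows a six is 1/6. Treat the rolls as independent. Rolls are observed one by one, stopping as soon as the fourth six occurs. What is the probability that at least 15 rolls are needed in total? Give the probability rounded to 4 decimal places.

Needing more than 14 rolls ⇔ fewer than 4 successes in the first 14. With X ~ Binomial(14, 0.166667), P(Y > 14) = P(X ≤ 3).
  k=0: C(14,0)·0.166667^0·0.833333^14 = 0.077887
  k=1: C(14,1)·0.166667^1·0.833333^13 = 0.218082
  k=2: C(14,2)·0.166667^2·0.833333^12 = 0.283507
  k=3: C(14,3)·0.166667^3·0.833333^11 = 0.226806
P(X ≤ 3) = 0.806282

0.8063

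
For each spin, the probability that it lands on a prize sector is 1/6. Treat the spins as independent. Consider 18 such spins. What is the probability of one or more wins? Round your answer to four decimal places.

0.9624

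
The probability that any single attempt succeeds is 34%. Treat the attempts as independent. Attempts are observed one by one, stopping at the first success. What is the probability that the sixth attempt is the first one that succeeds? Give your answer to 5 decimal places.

0.04258

Geometric (trials to first success), p = 0.34.
P(Y = 6) = (1−p)^5 · p = 0.12523 · 0.34 = 0.0425793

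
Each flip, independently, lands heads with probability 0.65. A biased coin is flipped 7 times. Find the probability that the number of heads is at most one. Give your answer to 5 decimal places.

0.00901

X ~ Binomial(7, 0.65); P(X ≤ 1) = Σ C(7,k) p^k (1−p)^(7−k) over k:
  k=0: C(7,0)·0.65^0·0.35^7 = 0.0006434
  k=1: C(7,1)·0.65^1·0.35^6 = 0.0083641
Total = 0.0090075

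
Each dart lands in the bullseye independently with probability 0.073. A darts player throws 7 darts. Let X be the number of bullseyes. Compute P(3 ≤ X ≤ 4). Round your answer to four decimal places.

X ~ Binomial(7, 0.073); P(3 ≤ X ≤ 4) = Σ C(7,k) p^k (1−p)^(7−k) over k:
  k=3: C(7,3)·0.073^3·0.927^4 = 0.010054
  k=4: C(7,4)·0.073^4·0.927^3 = 0.000792
Total = 0.010846

0.0108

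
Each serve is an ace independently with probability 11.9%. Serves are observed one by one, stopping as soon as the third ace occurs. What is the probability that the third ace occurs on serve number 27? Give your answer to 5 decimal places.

Y = trial on which the third success occurs; negative binomial, r=3, p=0.119.
P(Y=27) = C(26,2) · p^3 · (1−p)^24
= 325 · 0.0016852 · 0.047799 = 0.0261786

0.02618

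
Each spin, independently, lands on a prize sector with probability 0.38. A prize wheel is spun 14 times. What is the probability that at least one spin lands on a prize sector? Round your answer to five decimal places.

0.99876

P(at least one) = 1 − P(none) = 1 − (1 − 0.38)^14
= 1 − 0.0012402 = 0.9987598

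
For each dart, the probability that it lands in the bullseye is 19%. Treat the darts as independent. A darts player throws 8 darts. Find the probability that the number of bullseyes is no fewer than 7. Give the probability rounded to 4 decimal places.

0.0001

X ~ Binomial(8, 0.19); P(X ≥ 7) = Σ C(8,k) p^k (1−p)^(8−k) over k:
  k=7: C(8,7)·0.19^7·0.81^1 = 0.000058
  k=8: C(8,8)·0.19^8·0.81^0 = 0.000002
Total = 0.000060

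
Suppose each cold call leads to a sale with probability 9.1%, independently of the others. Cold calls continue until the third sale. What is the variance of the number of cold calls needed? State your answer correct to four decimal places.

329.3081

Y = total cold calls until the third success; negative binomial with r=3, p=0.091.
Var(Y) = r(1−p)/p² = 3·0.909 / 0.091² = 329.308055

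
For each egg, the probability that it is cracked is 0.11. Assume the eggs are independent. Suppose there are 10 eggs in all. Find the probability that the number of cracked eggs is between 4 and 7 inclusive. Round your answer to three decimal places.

X ~ Binomial(10, 0.11); P(4 ≤ X ≤ 7) = Σ C(10,k) p^k (1−p)^(10−k) over k:
  k=4: C(10,4)·0.11^4·0.89^6 = 0.01528
  k=5: C(10,5)·0.11^5·0.89^5 = 0.00227
  k=6: C(10,6)·0.11^6·0.89^4 = 0.00023
  k=7: C(10,7)·0.11^7·0.89^3 = 0.00002
Total = 0.01780

0.018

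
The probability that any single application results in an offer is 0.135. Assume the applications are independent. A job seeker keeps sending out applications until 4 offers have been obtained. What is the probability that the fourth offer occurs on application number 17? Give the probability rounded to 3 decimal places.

0.028

Y = trial on which the fourth success occurs; negative binomial, r=4, p=0.135.
P(Y=17) = C(16,3) · p^4 · (1−p)^13
= 560 · 0.00033215 · 0.15178 = 0.02823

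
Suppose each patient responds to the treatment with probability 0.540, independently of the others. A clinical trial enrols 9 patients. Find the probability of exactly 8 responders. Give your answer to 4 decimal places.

0.0299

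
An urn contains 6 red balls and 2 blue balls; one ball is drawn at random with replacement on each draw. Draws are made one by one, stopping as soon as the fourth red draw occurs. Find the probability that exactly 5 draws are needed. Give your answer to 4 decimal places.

0.3164

Y = trial on which the fourth success occurs; negative binomial, r=4, p=0.75.
P(Y=5) = C(4,3) · p^4 · (1−p)^1
= 4 · 0.31641 · 0.25 = 0.316406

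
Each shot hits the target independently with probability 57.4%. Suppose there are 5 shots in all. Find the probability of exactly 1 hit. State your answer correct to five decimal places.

X ~ Binomial(n=5, p=0.574).
P(X=1) = C(5,1) · p^1 · (1−p)^4
= 5 · 0.574 · 0.032934 = 0.0945193

0.09452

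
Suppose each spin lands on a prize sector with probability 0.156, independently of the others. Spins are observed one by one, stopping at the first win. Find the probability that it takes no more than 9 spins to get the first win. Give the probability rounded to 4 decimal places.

Y = number of spins to the first success; geometric, p = 0.156.
P(Y ≤ 9) = 1 − (1−p)^9 = 1 − 0.217311 = 0.782689

0.7827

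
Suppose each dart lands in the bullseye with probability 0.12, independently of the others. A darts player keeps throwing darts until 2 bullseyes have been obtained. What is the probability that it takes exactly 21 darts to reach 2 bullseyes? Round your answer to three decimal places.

0.025

Y = trial on which the second success occurs; negative binomial, r=2, p=0.12.
P(Y=21) = C(20,1) · p^2 · (1−p)^19
= 20 · 0.0144 · 0.08814 = 0.02538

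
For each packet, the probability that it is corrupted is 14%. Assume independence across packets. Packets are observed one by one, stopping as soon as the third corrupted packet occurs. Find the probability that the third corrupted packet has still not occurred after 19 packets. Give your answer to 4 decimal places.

0.4911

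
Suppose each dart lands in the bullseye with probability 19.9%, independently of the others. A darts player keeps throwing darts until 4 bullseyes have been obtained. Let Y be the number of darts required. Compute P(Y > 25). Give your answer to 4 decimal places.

0.2377

Needing more than 25 darts ⇔ fewer than 4 successes in the first 25. With X ~ Binomial(25, 0.199), P(Y > 25) = P(X ≤ 3).
  k=0: C(25,0)·0.199^0·0.801^25 = 0.003898
  k=1: C(25,1)·0.199^1·0.801^24 = 0.024209
  k=2: C(25,2)·0.199^2·0.801^23 = 0.072173
  k=3: C(25,3)·0.199^3·0.801^22 = 0.137468
P(X ≤ 3) = 0.237748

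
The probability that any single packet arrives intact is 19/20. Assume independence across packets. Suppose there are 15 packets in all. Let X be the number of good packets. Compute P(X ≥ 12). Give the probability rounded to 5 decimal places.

X ~ Binomial(15, 0.95); P(X ≥ 12) = Σ C(15,k) p^k (1−p)^(15−k) over k:
  k=12: C(15,12)·0.95^12·0.05^3 = 0.0307330
  k=13: C(15,13)·0.95^13·0.05^2 = 0.1347523
  k=14: C(15,14)·0.95^14·0.05^1 = 0.3657562
  k=15: C(15,15)·0.95^15·0.05^0 = 0.4632912
Total = 0.9945327

0.99453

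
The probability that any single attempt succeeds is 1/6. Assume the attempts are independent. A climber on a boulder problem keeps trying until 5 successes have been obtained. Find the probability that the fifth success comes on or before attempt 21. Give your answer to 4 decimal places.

Finishing within 21 attempts ⇔ at least 5 successes in the first 21. With X ~ Binomial(21, 0.166667), P(Y ≤ 21) = 1 − P(X ≤ 4).
  k=0: C(21,0)·0.166667^0·0.833333^21 = 0.021737
  k=1: C(21,1)·0.166667^1·0.833333^20 = 0.091294
  k=2: C(21,2)·0.166667^2·0.833333^19 = 0.182588
  k=3: C(21,3)·0.166667^3·0.833333^18 = 0.231279
  k=4: C(21,4)·0.166667^4·0.833333^17 = 0.208151
1 − 0.735049 = 0.264951

0.2650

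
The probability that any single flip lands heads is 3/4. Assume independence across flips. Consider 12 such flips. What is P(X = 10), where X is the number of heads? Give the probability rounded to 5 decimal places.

X ~ Binomial(n=12, p=0.75).
P(X=10) = C(12,10) · p^10 · (1−p)^2
= 66 · 0.056314 · 0.0625 = 0.2322932

0.23229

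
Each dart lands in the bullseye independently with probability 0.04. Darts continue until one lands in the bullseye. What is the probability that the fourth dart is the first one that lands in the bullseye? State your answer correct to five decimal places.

Geometric (trials to first success), p = 0.04.
P(Y = 4) = (1−p)^3 · p = 0.88474 · 0.04 = 0.0353894

0.03539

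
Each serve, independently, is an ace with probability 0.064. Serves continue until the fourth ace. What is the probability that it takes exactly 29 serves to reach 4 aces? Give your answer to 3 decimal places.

Y = trial on which the fourth success occurs; negative binomial, r=4, p=0.064.
P(Y=29) = C(28,3) · p^4 · (1−p)^25
= 3276 · 1.6777e-05 · 0.19138 = 0.01052

0.011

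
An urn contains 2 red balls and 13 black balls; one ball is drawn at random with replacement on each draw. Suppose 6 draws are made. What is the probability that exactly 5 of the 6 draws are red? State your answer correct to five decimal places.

X ~ Binomial(n=6, p=0.133333).
P(X=5) = C(6,5) · p^5 · (1−p)^1
= 6 · 4.214e-05 · 0.86667 = 0.0002191

0.00022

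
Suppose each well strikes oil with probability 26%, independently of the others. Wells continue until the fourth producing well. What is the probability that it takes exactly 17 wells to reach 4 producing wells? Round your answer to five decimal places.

0.05106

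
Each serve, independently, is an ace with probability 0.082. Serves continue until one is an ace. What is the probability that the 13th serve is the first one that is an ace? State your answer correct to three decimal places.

Geometric (trials to first success), p = 0.082.
P(Y = 13) = (1−p)^12 · p = 0.35819 · 0.082 = 0.02937

0.029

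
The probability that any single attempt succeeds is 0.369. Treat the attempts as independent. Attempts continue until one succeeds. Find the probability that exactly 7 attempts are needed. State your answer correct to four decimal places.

Geometric (trials to first success), p = 0.369.
P(Y = 7) = (1−p)^6 · p = 0.063121 · 0.369 = 0.023292

0.0233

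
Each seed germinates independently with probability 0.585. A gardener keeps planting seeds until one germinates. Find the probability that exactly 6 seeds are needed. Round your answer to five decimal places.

Geometric (trials to first success), p = 0.585.
P(Y = 6) = (1−p)^5 · p = 0.01231 · 0.585 = 0.0072011

0.00720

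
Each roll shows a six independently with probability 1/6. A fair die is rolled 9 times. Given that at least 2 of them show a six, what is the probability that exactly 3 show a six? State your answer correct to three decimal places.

X ~ Binomial(9, 0.166667). Want P(X=3 | X≥2) = P(X=3) / P(X≥2).
P(X=3) = C(9,3)·0.166667^3·0.833333^6 = 0.13024
P(X≥2) = 1 − 0.19381 − 0.34885 = 0.45734
Ratio = 0.13024 / 0.45734 = 0.28477

0.285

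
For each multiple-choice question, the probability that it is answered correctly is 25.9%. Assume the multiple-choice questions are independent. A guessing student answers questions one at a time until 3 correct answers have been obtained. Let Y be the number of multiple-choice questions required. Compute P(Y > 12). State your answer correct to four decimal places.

Needing more than 12 multiple-choice questions ⇔ fewer than 3 successes in the first 12. With X ~ Binomial(12, 0.259), P(Y > 12) = P(X ≤ 2).
  k=0: C(12,0)·0.259^0·0.741^12 = 0.027404
  k=1: C(12,1)·0.259^1·0.741^11 = 0.114943
  k=2: C(12,2)·0.259^2·0.741^10 = 0.220966
P(X ≤ 2) = 0.363313

0.3633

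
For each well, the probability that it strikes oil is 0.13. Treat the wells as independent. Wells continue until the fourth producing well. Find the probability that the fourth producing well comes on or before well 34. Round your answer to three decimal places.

0.661

Finishing within 34 wells ⇔ at least 4 successes in the first 34. With X ~ Binomial(34, 0.13), P(Y ≤ 34) = 1 − P(X ≤ 3).
  k=0: C(34,0)·0.13^0·0.87^34 = 0.00878
  k=1: C(34,1)·0.13^1·0.87^33 = 0.04462
  k=2: C(34,2)·0.13^2·0.87^32 = 0.11002
  k=3: C(34,3)·0.13^3·0.87^31 = 0.17536
1 − 0.33878 = 0.66122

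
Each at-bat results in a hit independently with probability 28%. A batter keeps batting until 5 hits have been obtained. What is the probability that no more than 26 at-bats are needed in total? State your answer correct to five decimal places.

0.89160

Finishing within 26 at-bats ⇔ at least 5 successes in the first 26. With X ~ Binomial(26, 0.28), P(Y ≤ 26) = 1 − P(X ≤ 4).
  k=0: C(26,0)·0.28^0·0.72^26 = 0.0001953
  k=1: C(26,1)·0.28^1·0.72^25 = 0.0019744
  k=2: C(26,2)·0.28^2·0.72^24 = 0.0095980
  k=3: C(26,3)·0.28^3·0.72^23 = 0.0298603
  k=4: C(26,4)·0.28^4·0.72^22 = 0.0667711
1 − 0.1083991 = 0.8916009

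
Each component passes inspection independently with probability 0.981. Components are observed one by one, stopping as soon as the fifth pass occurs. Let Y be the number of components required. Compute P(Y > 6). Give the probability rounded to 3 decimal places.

Needing more than 6 components ⇔ fewer than 5 successes in the first 6. With X ~ Binomial(6, 0.981), P(Y > 6) = P(X ≤ 4).
  k=0: C(6,0)·0.981^0·0.019^6 = 0.00000
  k=1: C(6,1)·0.981^1·0.019^5 = 0.00000
  k=2: C(6,2)·0.981^2·0.019^4 = 0.00000
  k=3: C(6,3)·0.981^3·0.019^3 = 0.00013
  k=4: C(6,4)·0.981^4·0.019^2 = 0.00502
P(X ≤ 4) = 0.00515

0.005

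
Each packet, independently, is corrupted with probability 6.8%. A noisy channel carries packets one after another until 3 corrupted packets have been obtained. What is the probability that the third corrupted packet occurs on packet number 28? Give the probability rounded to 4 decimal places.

Y = trial on which the third success occurs; negative binomial, r=3, p=0.068.
P(Y=28) = C(27,2) · p^3 · (1−p)^25
= 351 · 0.00031443 · 0.17195 = 0.018977

0.0190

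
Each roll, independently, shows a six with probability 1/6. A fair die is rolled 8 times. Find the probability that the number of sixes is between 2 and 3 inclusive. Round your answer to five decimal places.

0.36467

X ~ Binomial(8, 0.166667); P(2 ≤ X ≤ 3) = Σ C(8,k) p^k (1−p)^(8−k) over k:
  k=2: C(8,2)·0.166667^2·0.833333^6 = 0.2604762
  k=3: C(8,3)·0.166667^3·0.833333^5 = 0.1041905
Total = 0.3646667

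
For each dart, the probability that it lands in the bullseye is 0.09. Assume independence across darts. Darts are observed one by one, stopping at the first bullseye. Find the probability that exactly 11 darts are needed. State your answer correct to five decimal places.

0.03505

Geometric (trials to first success), p = 0.09.
P(Y = 11) = (1−p)^10 · p = 0.38942 · 0.09 = 0.0350475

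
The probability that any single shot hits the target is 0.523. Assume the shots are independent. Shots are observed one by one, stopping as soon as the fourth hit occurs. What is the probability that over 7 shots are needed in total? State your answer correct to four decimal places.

Needing more than 7 shots ⇔ fewer than 4 successes in the first 7. With X ~ Binomial(7, 0.523), P(Y > 7) = P(X ≤ 3).
  k=0: C(7,0)·0.523^0·0.477^7 = 0.005619
  k=1: C(7,1)·0.523^1·0.477^6 = 0.043123
  k=2: C(7,2)·0.523^2·0.477^5 = 0.141845
  k=3: C(7,3)·0.523^3·0.477^4 = 0.259207
P(X ≤ 3) = 0.449794

0.4498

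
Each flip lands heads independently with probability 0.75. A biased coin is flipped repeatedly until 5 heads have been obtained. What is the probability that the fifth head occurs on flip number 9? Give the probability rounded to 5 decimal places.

Y = trial on which the fifth success occurs; negative binomial, r=5, p=0.75.
P(Y=9) = C(8,4) · p^5 · (1−p)^4
= 70 · 0.2373 · 0.0039062 = 0.0648880

0.06489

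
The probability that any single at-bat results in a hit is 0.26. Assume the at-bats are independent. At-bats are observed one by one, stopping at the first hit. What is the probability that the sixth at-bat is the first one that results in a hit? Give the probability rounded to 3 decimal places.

Geometric (trials to first success), p = 0.26.
P(Y = 6) = (1−p)^5 · p = 0.2219 · 0.26 = 0.05769

0.058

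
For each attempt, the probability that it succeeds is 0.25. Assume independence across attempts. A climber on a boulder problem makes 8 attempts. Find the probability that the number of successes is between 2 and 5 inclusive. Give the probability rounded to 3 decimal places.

X ~ Binomial(8, 0.25); P(2 ≤ X ≤ 5) = Σ C(8,k) p^k (1−p)^(8−k) over k:
  k=2: C(8,2)·0.25^2·0.75^6 = 0.31146
  k=3: C(8,3)·0.25^3·0.75^5 = 0.20764
  k=4: C(8,4)·0.25^4·0.75^4 = 0.08652
  k=5: C(8,5)·0.25^5·0.75^3 = 0.02307
Total = 0.62869

0.629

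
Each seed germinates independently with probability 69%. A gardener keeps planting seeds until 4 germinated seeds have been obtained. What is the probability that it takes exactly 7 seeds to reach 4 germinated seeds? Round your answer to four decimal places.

0.1351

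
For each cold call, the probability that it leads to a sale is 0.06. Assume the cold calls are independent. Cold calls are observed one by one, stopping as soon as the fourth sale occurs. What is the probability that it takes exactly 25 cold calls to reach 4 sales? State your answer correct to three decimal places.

Y = trial on which the fourth success occurs; negative binomial, r=4, p=0.06.
P(Y=25) = C(24,3) · p^4 · (1−p)^21
= 2024 · 1.296e-05 · 0.2727 = 0.00715

0.007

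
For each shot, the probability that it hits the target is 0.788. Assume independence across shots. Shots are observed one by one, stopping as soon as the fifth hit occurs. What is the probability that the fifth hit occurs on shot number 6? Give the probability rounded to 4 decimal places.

Y = trial on which the fifth success occurs; negative binomial, r=5, p=0.788.
P(Y=6) = C(5,4) · p^5 · (1−p)^1
= 5 · 0.30383 · 0.212 = 0.322060

0.3221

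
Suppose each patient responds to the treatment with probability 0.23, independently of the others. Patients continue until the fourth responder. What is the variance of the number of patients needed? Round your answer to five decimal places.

58.22306

Y = total patients until the fourth success; negative binomial with r=4, p=0.23.
Var(Y) = r(1−p)/p² = 4·0.77 / 0.23² = 58.2230624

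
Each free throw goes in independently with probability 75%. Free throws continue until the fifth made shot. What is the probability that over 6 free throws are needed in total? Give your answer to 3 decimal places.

0.466

Needing more than 6 free throws ⇔ fewer than 5 successes in the first 6. With X ~ Binomial(6, 0.75), P(Y > 6) = P(X ≤ 4).
  k=0: C(6,0)·0.75^0·0.25^6 = 0.00024
  k=1: C(6,1)·0.75^1·0.25^5 = 0.00439
  k=2: C(6,2)·0.75^2·0.25^4 = 0.03296
  k=3: C(6,3)·0.75^3·0.25^3 = 0.13184
  k=4: C(6,4)·0.75^4·0.25^2 = 0.29663
P(X ≤ 4) = 0.46606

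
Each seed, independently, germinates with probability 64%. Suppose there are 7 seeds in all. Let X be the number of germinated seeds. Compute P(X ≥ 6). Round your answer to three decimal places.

X ~ Binomial(7, 0.64); P(X ≥ 6) = Σ C(7,k) p^k (1−p)^(7−k) over k:
  k=6: C(7,6)·0.64^6·0.36^1 = 0.17317
  k=7: C(7,7)·0.64^7·0.36^0 = 0.04398
Total = 0.21715

0.217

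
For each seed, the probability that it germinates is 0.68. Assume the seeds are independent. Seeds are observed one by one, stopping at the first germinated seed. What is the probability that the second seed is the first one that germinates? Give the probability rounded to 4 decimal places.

0.2176

Geometric (trials to first success), p = 0.68.
P(Y = 2) = (1−p)^1 · p = 0.32 · 0.68 = 0.217600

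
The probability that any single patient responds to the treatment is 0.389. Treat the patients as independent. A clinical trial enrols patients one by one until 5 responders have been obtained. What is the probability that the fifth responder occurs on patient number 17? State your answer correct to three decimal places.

Y = trial on which the fifth success occurs; negative binomial, r=5, p=0.389.
P(Y=17) = C(16,4) · p^5 · (1−p)^12
= 1820 · 0.0089073 · 0.002707 = 0.04388

0.044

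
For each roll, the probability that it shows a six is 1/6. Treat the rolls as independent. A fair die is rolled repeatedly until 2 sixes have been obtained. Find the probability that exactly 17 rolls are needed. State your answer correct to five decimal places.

Y = trial on which the second success occurs; negative binomial, r=2, p=0.166667.
P(Y=17) = C(16,1) · p^2 · (1−p)^15
= 16 · 0.027778 · 0.064905 = 0.0288469

0.02885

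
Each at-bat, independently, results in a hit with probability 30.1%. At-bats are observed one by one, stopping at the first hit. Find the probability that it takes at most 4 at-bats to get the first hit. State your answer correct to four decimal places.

0.7613

Y = number of at-bats to the first success; geometric, p = 0.301.
P(Y ≤ 4) = 1 − (1−p)^4 = 1 − 0.238731 = 0.761269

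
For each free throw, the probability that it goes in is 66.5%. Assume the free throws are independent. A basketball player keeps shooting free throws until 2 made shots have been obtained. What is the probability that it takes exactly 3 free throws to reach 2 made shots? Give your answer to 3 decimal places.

0.296

Y = trial on which the second success occurs; negative binomial, r=2, p=0.665.
P(Y=3) = C(2,1) · p^2 · (1−p)^1
= 2 · 0.44222 · 0.335 = 0.29629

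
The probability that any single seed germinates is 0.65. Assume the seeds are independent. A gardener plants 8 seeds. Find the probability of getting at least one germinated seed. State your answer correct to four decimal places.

0.9998

P(at least one) = 1 − P(none) = 1 − (1 − 0.65)^8
= 1 − 0.000225 = 0.999775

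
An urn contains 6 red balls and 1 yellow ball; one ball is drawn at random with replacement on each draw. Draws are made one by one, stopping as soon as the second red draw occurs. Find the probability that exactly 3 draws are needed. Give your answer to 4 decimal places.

Y = trial on which the second success occurs; negative binomial, r=2, p=0.857143.
P(Y=3) = C(2,1) · p^2 · (1−p)^1
= 2 · 0.73469 · 0.14286 = 0.209913

0.2099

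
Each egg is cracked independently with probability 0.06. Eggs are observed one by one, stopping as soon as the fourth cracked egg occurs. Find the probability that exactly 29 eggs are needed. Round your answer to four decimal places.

Y = trial on which the fourth success occurs; negative binomial, r=4, p=0.06.
P(Y=29) = C(28,3) · p^4 · (1−p)^25
= 3276 · 1.296e-05 · 0.21291 = 0.009040

0.0090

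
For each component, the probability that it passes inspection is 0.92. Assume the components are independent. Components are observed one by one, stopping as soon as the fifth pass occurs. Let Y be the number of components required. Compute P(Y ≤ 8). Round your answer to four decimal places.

0.9978

Finishing within 8 components ⇔ at least 5 successes in the first 8. With X ~ Binomial(8, 0.92), P(Y ≤ 8) = 1 − P(X ≤ 4).
  k=0: C(8,0)·0.92^0·0.08^8 = 0.000000
  k=1: C(8,1)·0.92^1·0.08^7 = 0.000000
  k=2: C(8,2)·0.92^2·0.08^6 = 0.000006
  k=3: C(8,3)·0.92^3·0.08^5 = 0.000143
  k=4: C(8,4)·0.92^4·0.08^4 = 0.002054
1 − 0.002203 = 0.997797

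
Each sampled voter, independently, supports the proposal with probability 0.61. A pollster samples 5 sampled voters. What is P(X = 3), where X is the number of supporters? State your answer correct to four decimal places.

X ~ Binomial(n=5, p=0.61).
P(X=3) = C(5,3) · p^3 · (1−p)^2
= 10 · 0.22698 · 0.1521 = 0.345238

0.3452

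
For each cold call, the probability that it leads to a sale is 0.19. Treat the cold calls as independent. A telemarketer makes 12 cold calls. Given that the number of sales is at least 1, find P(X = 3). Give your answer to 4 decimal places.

0.2461

X ~ Binomial(12, 0.19). Want P(X=3 | X≥1) = P(X=3) / P(X≥1).
P(X=3) = C(12,3)·0.19^3·0.81^9 = 0.226490
P(X≥1) = 1 − 0.079766 = 0.920234
Ratio = 0.226490 / 0.920234 = 0.246122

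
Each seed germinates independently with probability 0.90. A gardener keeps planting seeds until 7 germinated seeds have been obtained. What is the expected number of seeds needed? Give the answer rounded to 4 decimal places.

7.7778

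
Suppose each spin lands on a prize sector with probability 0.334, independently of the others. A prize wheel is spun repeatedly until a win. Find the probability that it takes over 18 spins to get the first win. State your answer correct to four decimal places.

Y = number of spins to the first success; geometric, p = 0.334.
P(Y > 18) = P(first 18 all fail) = (1−p)^18 = 0.000665

0.0007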